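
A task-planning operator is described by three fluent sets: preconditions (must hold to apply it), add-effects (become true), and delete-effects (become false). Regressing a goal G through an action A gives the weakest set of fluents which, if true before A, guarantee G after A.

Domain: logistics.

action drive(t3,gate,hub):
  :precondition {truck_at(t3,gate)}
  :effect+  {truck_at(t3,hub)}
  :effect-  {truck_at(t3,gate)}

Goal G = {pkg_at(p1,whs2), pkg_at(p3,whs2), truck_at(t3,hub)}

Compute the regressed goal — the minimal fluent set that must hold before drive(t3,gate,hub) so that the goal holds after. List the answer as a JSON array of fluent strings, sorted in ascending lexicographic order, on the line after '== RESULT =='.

Regress:
  G ∩ del = {}  (empty — regression defined)
  G \ add = {pkg_at(p1,whs2), pkg_at(p3,whs2), truck_at(t3,hub)} \ {truck_at(t3,hub)} = {pkg_at(p1,whs2), pkg_at(p3,whs2)}
  ∪ pre   = {pkg_at(p1,whs2), pkg_at(p3,whs2)} ∪ {truck_at(t3,gate)}
          = {pkg_at(p1,whs2), pkg_at(p3,whs2), truck_at(t3,gate)}

== RESULT ==
["pkg_at(p1,whs2)", "pkg_at(p3,whs2)", "truck_at(t3,gate)"]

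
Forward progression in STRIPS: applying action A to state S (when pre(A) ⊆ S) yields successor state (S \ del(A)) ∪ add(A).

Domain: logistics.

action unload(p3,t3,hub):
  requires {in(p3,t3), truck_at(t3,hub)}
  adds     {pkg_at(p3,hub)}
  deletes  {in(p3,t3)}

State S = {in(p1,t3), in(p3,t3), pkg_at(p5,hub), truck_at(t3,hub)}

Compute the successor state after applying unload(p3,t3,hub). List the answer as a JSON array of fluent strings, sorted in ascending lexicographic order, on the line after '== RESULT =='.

Progress:
  pre ⊆ S: {in(p3,t3), truck_at(t3,hub)} ⊆ S  — applicable
  S \ del = {in(p1,t3), pkg_at(p5,hub), truck_at(t3,hub)}
  ∪ add   = {in(p1,t3), pkg_at(p3,hub), pkg_at(p5,hub), truck_at(t3,hub)}

== RESULT ==
["in(p1,t3)", "pkg_at(p3,hub)", "pkg_at(p5,hub)", "truck_at(t3,hub)"]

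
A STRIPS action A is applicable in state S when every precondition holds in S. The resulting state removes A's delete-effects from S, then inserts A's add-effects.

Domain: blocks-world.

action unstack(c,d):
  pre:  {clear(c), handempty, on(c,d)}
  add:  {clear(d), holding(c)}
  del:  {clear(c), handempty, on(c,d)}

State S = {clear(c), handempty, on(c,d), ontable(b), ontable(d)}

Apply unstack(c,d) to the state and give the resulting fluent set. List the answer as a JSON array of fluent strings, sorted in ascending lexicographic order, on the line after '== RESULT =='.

Progress:
  pre ⊆ S: {clear(c), handempty, on(c,d)} ⊆ S  — applicable
  S \ del = {ontable(b), ontable(d)}
  ∪ add   = {clear(d), holding(c), ontable(b), ontable(d)}

== RESULT ==
["clear(d)", "holding(c)", "ontable(b)", "ontable(d)"]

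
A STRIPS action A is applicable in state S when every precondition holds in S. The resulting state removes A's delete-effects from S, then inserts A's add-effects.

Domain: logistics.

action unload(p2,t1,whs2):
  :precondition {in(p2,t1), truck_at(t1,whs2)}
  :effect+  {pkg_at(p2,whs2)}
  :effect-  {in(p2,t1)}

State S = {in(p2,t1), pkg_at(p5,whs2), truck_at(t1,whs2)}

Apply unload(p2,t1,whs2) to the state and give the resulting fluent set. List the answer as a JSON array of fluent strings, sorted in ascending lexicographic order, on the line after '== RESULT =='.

Compute (S \ del) ∪ add:
  pre ⊆ S: {in(p2,t1), truck_at(t1,whs2)} ⊆ S  — applicable
  S \ del = {pkg_at(p5,whs2), truck_at(t1,whs2)}
  ∪ add   = {pkg_at(p2,whs2), pkg_at(p5,whs2), truck_at(t1,whs2)}

== RESULT ==
["pkg_at(p2,whs2)", "pkg_at(p5,whs2)", "truck_at(t1,whs2)"]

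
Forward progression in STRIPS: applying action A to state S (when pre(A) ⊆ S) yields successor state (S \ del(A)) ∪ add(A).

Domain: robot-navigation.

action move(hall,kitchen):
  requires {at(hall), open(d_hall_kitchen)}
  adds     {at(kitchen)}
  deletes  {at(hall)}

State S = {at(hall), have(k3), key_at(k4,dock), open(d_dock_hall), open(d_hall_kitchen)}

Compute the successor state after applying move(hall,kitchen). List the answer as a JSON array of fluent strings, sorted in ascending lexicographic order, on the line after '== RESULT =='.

Progress:
  pre ⊆ S: {at(hall), open(d_hall_kitchen)} ⊆ S  — applicable
  S \ del = {have(k3), key_at(k4,dock), open(d_dock_hall), open(d_hall_kitchen)}
  ∪ add   = {at(kitchen), have(k3), key_at(k4,dock), open(d_dock_hall), open(d_hall_kitchen)}

== RESULT ==
["at(kitchen)", "have(k3)", "key_at(k4,dock)", "open(d_dock_hall)", "open(d_hall_kitchen)"]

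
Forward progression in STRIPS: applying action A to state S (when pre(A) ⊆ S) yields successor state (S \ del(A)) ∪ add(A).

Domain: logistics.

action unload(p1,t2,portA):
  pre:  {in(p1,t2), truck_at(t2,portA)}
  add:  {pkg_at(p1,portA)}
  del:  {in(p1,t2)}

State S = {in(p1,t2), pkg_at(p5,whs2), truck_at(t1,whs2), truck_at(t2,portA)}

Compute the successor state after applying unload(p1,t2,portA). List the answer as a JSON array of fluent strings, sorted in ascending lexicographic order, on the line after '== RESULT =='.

Compute (S \ del) ∪ add:
  pre ⊆ S: {in(p1,t2), truck_at(t2,portA)} ⊆ S  — applicable
  S \ del = {pkg_at(p5,whs2), truck_at(t1,whs2), truck_at(t2,portA)}
  ∪ add   = {pkg_at(p1,portA), pkg_at(p5,whs2), truck_at(t1,whs2), truck_at(t2,portA)}

== RESULT ==
["pkg_at(p1,portA)", "pkg_at(p5,whs2)", "truck_at(t1,whs2)", "truck_at(t2,portA)"]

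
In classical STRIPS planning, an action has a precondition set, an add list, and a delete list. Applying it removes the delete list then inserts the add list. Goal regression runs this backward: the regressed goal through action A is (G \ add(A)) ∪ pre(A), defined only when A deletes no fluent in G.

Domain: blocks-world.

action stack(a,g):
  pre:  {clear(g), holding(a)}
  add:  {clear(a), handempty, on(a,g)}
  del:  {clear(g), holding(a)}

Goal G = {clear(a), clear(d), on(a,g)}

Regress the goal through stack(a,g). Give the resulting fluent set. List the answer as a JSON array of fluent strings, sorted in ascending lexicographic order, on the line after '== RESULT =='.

Compute (G \ add) ∪ pre:
  G ∩ del = {}  (empty — regression defined)
  G \ add = {clear(a), clear(d), on(a,g)} \ {clear(a), handempty, on(a,g)} = {clear(d)}
  ∪ pre   = {clear(d)} ∪ {clear(g), holding(a)}
          = {clear(d), clear(g), holding(a)}

== RESULT ==
["clear(d)", "clear(g)", "holding(a)"]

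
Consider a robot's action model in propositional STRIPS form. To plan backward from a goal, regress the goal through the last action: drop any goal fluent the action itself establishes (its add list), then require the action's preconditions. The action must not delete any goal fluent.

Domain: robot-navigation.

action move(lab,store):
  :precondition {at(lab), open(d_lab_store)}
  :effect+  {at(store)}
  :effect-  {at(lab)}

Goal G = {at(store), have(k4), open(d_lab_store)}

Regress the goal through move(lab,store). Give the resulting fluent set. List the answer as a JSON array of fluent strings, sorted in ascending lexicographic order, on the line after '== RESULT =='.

Regress:
  G ∩ del = {}  (empty — regression defined)
  G \ add = {at(store), have(k4), open(d_lab_store)} \ {at(store)} = {have(k4), open(d_lab_store)}
  ∪ pre   = {have(k4), open(d_lab_store)} ∪ {at(lab), open(d_lab_store)}
          = {at(lab), have(k4), open(d_lab_store)}

== RESULT ==
["at(lab)", "have(k4)", "open(d_lab_store)"]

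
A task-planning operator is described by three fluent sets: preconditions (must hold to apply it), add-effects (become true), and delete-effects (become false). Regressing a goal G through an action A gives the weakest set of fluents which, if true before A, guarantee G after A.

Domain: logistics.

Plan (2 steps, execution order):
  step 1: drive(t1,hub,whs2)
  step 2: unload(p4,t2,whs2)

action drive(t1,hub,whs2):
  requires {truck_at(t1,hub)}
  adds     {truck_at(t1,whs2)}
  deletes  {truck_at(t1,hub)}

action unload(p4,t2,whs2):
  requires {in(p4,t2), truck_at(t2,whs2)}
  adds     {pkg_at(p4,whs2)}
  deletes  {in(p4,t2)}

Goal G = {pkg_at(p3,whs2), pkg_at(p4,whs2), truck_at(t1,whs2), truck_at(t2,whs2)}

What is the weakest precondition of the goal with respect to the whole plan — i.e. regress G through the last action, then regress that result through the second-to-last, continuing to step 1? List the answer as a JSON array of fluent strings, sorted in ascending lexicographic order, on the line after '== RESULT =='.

Regress step by step:
  through step 2 (unload(p4,t2,whs2)): drop {pkg_at(p4,whs2)}, keep {pkg_at(p3,whs2), truck_at(t1,whs2), truck_at(t2,whs2)}, require {in(p4,t2), truck_at(t2,whs2)}
    → {in(p4,t2), pkg_at(p3,whs2), truck_at(t1,whs2), truck_at(t2,whs2)}
  through step 1 (drive(t1,hub,whs2)): drop {truck_at(t1,whs2)}, keep {in(p4,t2), pkg_at(p3,whs2), truck_at(t2,whs2)}, require {truck_at(t1,hub)}
    → {in(p4,t2), pkg_at(p3,whs2), truck_at(t1,hub), truck_at(t2,whs2)}

== RESULT ==
["in(p4,t2)", "pkg_at(p3,whs2)", "truck_at(t1,hub)", "truck_at(t2,whs2)"]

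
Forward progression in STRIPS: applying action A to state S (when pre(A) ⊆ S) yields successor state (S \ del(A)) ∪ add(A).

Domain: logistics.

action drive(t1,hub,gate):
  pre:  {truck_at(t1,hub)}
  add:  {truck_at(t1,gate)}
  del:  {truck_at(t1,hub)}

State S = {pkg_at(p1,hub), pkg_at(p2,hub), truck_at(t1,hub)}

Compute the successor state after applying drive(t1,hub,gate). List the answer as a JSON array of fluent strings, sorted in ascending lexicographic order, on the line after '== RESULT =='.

Progress:
  pre ⊆ S: {truck_at(t1,hub)} ⊆ S  — applicable
  S \ del = {pkg_at(p1,hub), pkg_at(p2,hub)}
  ∪ add   = {pkg_at(p1,hub), pkg_at(p2,hub), truck_at(t1,gate)}

== RESULT ==
["pkg_at(p1,hub)", "pkg_at(p2,hub)", "truck_at(t1,gate)"]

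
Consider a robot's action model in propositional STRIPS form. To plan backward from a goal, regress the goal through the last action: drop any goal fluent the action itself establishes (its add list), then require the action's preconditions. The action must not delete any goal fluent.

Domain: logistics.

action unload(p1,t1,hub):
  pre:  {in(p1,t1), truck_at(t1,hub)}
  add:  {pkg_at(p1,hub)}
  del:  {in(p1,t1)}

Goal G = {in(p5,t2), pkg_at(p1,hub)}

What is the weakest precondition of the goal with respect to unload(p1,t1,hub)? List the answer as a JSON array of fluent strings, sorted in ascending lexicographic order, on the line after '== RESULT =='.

Regress:
  G ∩ del = {}  (empty — regression defined)
  G \ add = {in(p5,t2), pkg_at(p1,hub)} \ {pkg_at(p1,hub)} = {in(p5,t2)}
  ∪ pre   = {in(p5,t2)} ∪ {in(p1,t1), truck_at(t1,hub)}
          = {in(p1,t1), in(p5,t2), truck_at(t1,hub)}

== RESULT ==
["in(p1,t1)", "in(p5,t2)", "truck_at(t1,hub)"]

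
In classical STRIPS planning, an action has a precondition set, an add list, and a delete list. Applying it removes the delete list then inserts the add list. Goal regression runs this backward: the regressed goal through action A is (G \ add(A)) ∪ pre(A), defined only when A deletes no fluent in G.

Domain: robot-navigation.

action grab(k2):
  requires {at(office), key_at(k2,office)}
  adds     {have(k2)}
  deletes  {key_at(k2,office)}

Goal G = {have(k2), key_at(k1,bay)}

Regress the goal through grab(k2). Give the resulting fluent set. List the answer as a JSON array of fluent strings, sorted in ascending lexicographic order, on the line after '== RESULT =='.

Regress:
  G ∩ del = {}  (empty — regression defined)
  G \ add = {have(k2), key_at(k1,bay)} \ {have(k2)} = {key_at(k1,bay)}
  ∪ pre   = {key_at(k1,bay)} ∪ {at(office), key_at(k2,office)}
          = {at(office), key_at(k1,bay), key_at(k2,office)}

== RESULT ==
["at(office)", "key_at(k1,bay)", "key_at(k2,office)"]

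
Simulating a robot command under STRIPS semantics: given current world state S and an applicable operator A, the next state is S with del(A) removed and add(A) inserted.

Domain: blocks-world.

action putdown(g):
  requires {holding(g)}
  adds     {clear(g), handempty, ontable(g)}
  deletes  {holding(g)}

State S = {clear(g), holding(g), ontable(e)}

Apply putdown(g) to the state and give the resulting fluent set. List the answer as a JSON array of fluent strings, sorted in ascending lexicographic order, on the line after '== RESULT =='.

Progress:
  pre ⊆ S: {holding(g)} ⊆ S  — applicable
  S \ del = {clear(g), ontable(e)}
  ∪ add   = {clear(g), handempty, ontable(e), ontable(g)}

== RESULT ==
["clear(g)", "handempty", "ontable(e)", "ontable(g)"]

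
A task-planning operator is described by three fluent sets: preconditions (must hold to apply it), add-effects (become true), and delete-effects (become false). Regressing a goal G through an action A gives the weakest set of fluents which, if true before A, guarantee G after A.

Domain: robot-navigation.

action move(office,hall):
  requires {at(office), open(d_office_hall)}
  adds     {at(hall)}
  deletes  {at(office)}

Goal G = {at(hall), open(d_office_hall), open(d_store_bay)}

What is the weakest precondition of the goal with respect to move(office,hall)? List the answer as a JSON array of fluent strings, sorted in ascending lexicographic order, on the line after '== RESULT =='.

Compute (G \ add) ∪ pre:
  G ∩ del = {}  (empty — regression defined)
  G \ add = {at(hall), open(d_office_hall), open(d_store_bay)} \ {at(hall)} = {open(d_office_hall), open(d_store_bay)}
  ∪ pre   = {open(d_office_hall), open(d_store_bay)} ∪ {at(office), open(d_office_hall)}
          = {at(office), open(d_office_hall), open(d_store_bay)}

== RESULT ==
["at(office)", "open(d_office_hall)", "open(d_store_bay)"]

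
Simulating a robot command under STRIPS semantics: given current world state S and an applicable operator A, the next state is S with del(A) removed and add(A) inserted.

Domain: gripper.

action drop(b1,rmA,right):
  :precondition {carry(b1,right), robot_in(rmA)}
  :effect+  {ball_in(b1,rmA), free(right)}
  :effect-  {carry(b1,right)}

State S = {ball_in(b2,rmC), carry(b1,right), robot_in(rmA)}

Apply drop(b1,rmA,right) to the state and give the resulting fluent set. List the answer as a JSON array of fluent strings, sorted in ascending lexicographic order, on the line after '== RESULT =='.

Compute (S \ del) ∪ add:
  pre ⊆ S: {carry(b1,right), robot_in(rmA)} ⊆ S  — applicable
  S \ del = {ball_in(b2,rmC), robot_in(rmA)}
  ∪ add   = {ball_in(b1,rmA), ball_in(b2,rmC), free(right), robot_in(rmA)}

== RESULT ==
["ball_in(b1,rmA)", "ball_in(b2,rmC)", "free(right)", "robot_in(rmA)"]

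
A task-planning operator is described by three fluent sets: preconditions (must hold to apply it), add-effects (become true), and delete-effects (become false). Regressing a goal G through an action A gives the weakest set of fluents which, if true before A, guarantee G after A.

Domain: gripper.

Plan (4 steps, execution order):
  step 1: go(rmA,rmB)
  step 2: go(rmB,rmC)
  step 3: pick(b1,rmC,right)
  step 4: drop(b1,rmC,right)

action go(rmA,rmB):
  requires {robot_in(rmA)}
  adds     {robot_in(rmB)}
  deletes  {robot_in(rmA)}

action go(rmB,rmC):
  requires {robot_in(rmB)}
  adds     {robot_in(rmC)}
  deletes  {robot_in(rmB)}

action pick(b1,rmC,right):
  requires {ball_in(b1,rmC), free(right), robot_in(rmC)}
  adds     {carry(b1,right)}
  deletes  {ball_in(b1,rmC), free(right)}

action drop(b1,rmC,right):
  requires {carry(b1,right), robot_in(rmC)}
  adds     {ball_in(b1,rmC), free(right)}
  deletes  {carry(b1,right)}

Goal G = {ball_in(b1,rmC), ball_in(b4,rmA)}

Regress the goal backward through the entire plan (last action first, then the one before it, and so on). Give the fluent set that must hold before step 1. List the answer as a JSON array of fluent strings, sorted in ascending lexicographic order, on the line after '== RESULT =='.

Regress step by step:
  through step 4 (drop(b1,rmC,right)): drop {ball_in(b1,rmC)}, keep {ball_in(b4,rmA)}, require {carry(b1,right), robot_in(rmC)}
    → {ball_in(b4,rmA), carry(b1,right), robot_in(rmC)}
  through step 3 (pick(b1,rmC,right)): drop {carry(b1,right)}, keep {ball_in(b4,rmA), robot_in(rmC)}, require {ball_in(b1,rmC), free(right), robot_in(rmC)}
    → {ball_in(b1,rmC), ball_in(b4,rmA), free(right), robot_in(rmC)}
  through step 2 (go(rmB,rmC)): drop {robot_in(rmC)}, keep {ball_in(b1,rmC), ball_in(b4,rmA), free(right)}, require {robot_in(rmB)}
    → {ball_in(b1,rmC), ball_in(b4,rmA), free(right), robot_in(rmB)}
  through step 1 (go(rmA,rmB)): drop {robot_in(rmB)}, keep {ball_in(b1,rmC), ball_in(b4,rmA), free(right)}, require {robot_in(rmA)}
    → {ball_in(b1,rmC), ball_in(b4,rmA), free(right), robot_in(rmA)}

== RESULT ==
["ball_in(b1,rmC)", "ball_in(b4,rmA)", "free(right)", "robot_in(rmA)"]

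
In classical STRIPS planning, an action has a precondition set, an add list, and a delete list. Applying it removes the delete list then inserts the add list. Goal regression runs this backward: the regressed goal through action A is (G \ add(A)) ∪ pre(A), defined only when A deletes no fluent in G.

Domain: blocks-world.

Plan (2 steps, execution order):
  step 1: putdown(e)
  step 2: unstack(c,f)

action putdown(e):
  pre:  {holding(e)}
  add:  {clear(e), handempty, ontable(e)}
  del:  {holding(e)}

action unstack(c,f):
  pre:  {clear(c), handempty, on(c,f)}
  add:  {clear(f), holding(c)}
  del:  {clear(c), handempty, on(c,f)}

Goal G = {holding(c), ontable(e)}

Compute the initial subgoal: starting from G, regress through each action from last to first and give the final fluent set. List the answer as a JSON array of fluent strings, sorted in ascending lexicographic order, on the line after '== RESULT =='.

Regress step by step:
  through step 2 (unstack(c,f)): drop {holding(c)}, keep {ontable(e)}, require {clear(c), handempty, on(c,f)}
    → {clear(c), handempty, on(c,f), ontable(e)}
  through step 1 (putdown(e)): drop {handempty, ontable(e)}, keep {clear(c), on(c,f)}, require {holding(e)}
    → {clear(c), holding(e), on(c,f)}

== RESULT ==
["clear(c)", "holding(e)", "on(c,f)"]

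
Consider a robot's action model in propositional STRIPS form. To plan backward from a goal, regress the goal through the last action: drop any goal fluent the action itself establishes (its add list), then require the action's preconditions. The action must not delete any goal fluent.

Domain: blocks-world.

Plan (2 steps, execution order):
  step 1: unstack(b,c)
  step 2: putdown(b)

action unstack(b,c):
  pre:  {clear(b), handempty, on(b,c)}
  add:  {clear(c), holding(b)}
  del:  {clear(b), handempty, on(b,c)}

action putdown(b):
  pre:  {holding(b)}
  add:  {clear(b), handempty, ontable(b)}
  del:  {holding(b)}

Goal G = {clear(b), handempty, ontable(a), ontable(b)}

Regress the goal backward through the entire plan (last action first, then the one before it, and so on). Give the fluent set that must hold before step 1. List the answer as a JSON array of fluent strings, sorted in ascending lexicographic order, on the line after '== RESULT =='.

Work backward from the goal:
  through step 2 (putdown(b)): drop {clear(b), handempty, ontable(b)}, keep {ontable(a)}, require {holding(b)}
    → {holding(b), ontable(a)}
  through step 1 (unstack(b,c)): drop {holding(b)}, keep {ontable(a)}, require {clear(b), handempty, on(b,c)}
    → {clear(b), handempty, on(b,c), ontable(a)}

== RESULT ==
["clear(b)", "handempty", "on(b,c)", "ontable(a)"]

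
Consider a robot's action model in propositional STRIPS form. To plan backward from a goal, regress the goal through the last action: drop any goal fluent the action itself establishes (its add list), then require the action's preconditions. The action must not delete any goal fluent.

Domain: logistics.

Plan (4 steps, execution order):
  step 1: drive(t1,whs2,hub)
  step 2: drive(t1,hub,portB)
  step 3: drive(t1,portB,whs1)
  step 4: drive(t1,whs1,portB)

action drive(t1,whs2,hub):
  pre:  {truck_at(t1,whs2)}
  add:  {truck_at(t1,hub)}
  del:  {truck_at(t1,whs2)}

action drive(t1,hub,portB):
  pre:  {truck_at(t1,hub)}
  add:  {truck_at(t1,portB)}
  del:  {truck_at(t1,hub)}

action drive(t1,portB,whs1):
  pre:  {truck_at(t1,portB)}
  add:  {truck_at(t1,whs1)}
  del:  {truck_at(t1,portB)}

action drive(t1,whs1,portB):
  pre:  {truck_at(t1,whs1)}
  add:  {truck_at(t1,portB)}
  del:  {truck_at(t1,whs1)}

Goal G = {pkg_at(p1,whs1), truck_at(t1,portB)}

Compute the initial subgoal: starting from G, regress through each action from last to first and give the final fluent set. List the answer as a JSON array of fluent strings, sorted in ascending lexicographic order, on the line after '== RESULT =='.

Regress step by step:
  through step 4 (drive(t1,whs1,portB)): drop {truck_at(t1,portB)}, keep {pkg_at(p1,whs1)}, require {truck_at(t1,whs1)}
    → {pkg_at(p1,whs1), truck_at(t1,whs1)}
  through step 3 (drive(t1,portB,whs1)): drop {truck_at(t1,whs1)}, keep {pkg_at(p1,whs1)}, require {truck_at(t1,portB)}
    → {pkg_at(p1,whs1), truck_at(t1,portB)}
  through step 2 (drive(t1,hub,portB)): drop {truck_at(t1,portB)}, keep {pkg_at(p1,whs1)}, require {truck_at(t1,hub)}
    → {pkg_at(p1,whs1), truck_at(t1,hub)}
  through step 1 (drive(t1,whs2,hub)): drop {truck_at(t1,hub)}, keep {pkg_at(p1,whs1)}, require {truck_at(t1,whs2)}
    → {pkg_at(p1,whs1), truck_at(t1,whs2)}

== RESULT ==
["pkg_at(p1,whs1)", "truck_at(t1,whs2)"]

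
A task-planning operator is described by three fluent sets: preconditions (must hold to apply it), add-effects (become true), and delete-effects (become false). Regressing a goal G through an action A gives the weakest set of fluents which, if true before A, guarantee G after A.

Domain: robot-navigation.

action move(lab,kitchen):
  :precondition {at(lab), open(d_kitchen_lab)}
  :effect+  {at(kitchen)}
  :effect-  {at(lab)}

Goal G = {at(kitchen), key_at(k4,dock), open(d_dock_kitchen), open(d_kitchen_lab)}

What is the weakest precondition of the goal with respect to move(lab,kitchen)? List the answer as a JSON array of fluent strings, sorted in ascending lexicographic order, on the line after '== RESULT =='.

Regress:
  G ∩ del = {}  (empty — regression defined)
  G \ add = {at(kitchen), key_at(k4,dock), open(d_dock_kitchen), open(d_kitchen_lab)} \ {at(kitchen)} = {key_at(k4,dock), open(d_dock_kitchen), open(d_kitchen_lab)}
  ∪ pre   = {key_at(k4,dock), open(d_dock_kitchen), open(d_kitchen_lab)} ∪ {at(lab), open(d_kitchen_lab)}
          = {at(lab), key_at(k4,dock), open(d_dock_kitchen), open(d_kitchen_lab)}

== RESULT ==
["at(lab)", "key_at(k4,dock)", "open(d_dock_kitchen)", "open(d_kitchen_lab)"]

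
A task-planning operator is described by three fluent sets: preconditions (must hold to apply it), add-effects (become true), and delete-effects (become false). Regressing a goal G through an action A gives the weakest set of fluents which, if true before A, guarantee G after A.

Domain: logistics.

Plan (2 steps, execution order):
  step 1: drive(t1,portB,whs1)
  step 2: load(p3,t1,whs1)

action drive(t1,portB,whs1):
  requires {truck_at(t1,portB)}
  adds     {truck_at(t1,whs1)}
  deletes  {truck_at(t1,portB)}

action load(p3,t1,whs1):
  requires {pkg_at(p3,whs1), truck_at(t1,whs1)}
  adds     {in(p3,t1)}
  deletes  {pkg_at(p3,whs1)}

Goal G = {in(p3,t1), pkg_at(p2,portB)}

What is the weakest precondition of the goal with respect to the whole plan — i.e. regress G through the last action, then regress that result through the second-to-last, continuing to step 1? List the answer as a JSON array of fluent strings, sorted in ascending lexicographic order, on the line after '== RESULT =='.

Regress step by step:
  through step 2 (load(p3,t1,whs1)): drop {in(p3,t1)}, keep {pkg_at(p2,portB)}, require {pkg_at(p3,whs1), truck_at(t1,whs1)}
    → {pkg_at(p2,portB), pkg_at(p3,whs1), truck_at(t1,whs1)}
  through step 1 (drive(t1,portB,whs1)): drop {truck_at(t1,whs1)}, keep {pkg_at(p2,portB), pkg_at(p3,whs1)}, require {truck_at(t1,portB)}
    → {pkg_at(p2,portB), pkg_at(p3,whs1), truck_at(t1,portB)}

== RESULT ==
["pkg_at(p2,portB)", "pkg_at(p3,whs1)", "truck_at(t1,portB)"]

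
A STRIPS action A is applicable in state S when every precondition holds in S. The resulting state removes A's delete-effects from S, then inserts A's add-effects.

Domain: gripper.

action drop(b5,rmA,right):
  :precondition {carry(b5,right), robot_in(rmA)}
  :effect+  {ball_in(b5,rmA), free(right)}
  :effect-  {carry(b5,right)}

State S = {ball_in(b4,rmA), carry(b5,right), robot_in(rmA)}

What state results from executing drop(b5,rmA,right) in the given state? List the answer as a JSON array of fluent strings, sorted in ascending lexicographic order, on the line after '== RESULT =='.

Progress:
  pre ⊆ S: {carry(b5,right), robot_in(rmA)} ⊆ S  — applicable
  S \ del = {ball_in(b4,rmA), robot_in(rmA)}
  ∪ add   = {ball_in(b4,rmA), ball_in(b5,rmA), free(right), robot_in(rmA)}

== RESULT ==
["ball_in(b4,rmA)", "ball_in(b5,rmA)", "free(right)", "robot_in(rmA)"]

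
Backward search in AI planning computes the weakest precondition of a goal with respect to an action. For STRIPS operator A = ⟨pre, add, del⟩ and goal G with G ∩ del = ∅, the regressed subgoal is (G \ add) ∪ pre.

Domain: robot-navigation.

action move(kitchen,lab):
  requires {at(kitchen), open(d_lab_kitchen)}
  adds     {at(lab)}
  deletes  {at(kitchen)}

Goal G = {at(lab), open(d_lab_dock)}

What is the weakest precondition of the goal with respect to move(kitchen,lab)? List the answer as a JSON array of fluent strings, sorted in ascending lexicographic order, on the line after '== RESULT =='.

Regress:
  G ∩ del = {}  (empty — regression defined)
  G \ add = {at(lab), open(d_lab_dock)} \ {at(lab)} = {open(d_lab_dock)}
  ∪ pre   = {open(d_lab_dock)} ∪ {at(kitchen), open(d_lab_kitchen)}
          = {at(kitchen), open(d_lab_dock), open(d_lab_kitchen)}

== RESULT ==
["at(kitchen)", "open(d_lab_dock)", "open(d_lab_kitchen)"]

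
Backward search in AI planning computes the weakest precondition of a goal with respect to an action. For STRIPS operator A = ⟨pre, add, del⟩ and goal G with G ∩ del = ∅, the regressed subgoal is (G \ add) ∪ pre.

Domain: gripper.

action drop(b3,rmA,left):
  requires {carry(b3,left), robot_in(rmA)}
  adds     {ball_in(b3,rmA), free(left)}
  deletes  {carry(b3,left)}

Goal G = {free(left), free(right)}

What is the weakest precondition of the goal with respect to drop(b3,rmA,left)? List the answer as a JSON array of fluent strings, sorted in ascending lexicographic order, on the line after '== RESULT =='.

Compute (G \ add) ∪ pre:
  G ∩ del = {}  (empty — regression defined)
  G \ add = {free(left), free(right)} \ {ball_in(b3,rmA), free(left)} = {free(right)}
  ∪ pre   = {free(right)} ∪ {carry(b3,left), robot_in(rmA)}
          = {carry(b3,left), free(right), robot_in(rmA)}

== RESULT ==
["carry(b3,left)", "free(right)", "robot_in(rmA)"]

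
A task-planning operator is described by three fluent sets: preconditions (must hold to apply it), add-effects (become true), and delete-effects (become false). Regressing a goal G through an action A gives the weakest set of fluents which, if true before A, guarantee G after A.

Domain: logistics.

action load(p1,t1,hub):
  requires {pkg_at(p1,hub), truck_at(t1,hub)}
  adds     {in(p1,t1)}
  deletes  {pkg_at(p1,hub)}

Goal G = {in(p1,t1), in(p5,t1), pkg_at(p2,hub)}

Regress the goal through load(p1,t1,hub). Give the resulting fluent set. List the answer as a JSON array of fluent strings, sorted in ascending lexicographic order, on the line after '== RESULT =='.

Regress:
  G ∩ del = {}  (empty — regression defined)
  G \ add = {in(p1,t1), in(p5,t1), pkg_at(p2,hub)} \ {in(p1,t1)} = {in(p5,t1), pkg_at(p2,hub)}
  ∪ pre   = {in(p5,t1), pkg_at(p2,hub)} ∪ {pkg_at(p1,hub), truck_at(t1,hub)}
          = {in(p5,t1), pkg_at(p1,hub), pkg_at(p2,hub), truck_at(t1,hub)}

== RESULT ==
["in(p5,t1)", "pkg_at(p1,hub)", "pkg_at(p2,hub)", "truck_at(t1,hub)"]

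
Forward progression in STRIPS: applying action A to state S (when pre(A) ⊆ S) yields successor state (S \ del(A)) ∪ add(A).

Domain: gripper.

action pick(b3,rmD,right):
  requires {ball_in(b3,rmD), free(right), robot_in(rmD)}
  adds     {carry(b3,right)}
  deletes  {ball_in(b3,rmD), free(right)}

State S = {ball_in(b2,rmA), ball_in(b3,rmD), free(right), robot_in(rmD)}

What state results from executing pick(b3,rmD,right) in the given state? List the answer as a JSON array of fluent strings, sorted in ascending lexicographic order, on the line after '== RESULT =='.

Progress:
  pre ⊆ S: {ball_in(b3,rmD), free(right), robot_in(rmD)} ⊆ S  — applicable
  S \ del = {ball_in(b2,rmA), robot_in(rmD)}
  ∪ add   = {ball_in(b2,rmA), carry(b3,right), robot_in(rmD)}

== RESULT ==
["ball_in(b2,rmA)", "carry(b3,right)", "robot_in(rmD)"]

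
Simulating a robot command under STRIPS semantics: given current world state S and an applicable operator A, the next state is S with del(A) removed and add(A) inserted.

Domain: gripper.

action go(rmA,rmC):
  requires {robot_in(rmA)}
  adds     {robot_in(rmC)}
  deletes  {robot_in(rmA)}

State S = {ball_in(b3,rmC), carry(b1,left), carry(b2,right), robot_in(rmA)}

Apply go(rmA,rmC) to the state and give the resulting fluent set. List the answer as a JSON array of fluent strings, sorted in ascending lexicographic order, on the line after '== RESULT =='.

Progress:
  pre ⊆ S: {robot_in(rmA)} ⊆ S  — applicable
  S \ del = {ball_in(b3,rmC), carry(b1,left), carry(b2,right)}
  ∪ add   = {ball_in(b3,rmC), carry(b1,left), carry(b2,right), robot_in(rmC)}

== RESULT ==
["ball_in(b3,rmC)", "carry(b1,left)", "carry(b2,right)", "robot_in(rmC)"]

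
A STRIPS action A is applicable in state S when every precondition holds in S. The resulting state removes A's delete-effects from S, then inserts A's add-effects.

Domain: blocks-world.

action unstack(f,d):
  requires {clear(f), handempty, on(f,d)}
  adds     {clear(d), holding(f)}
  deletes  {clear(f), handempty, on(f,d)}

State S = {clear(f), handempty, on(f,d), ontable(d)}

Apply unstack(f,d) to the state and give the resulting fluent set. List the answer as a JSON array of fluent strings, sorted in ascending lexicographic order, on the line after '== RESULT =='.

Compute (S \ del) ∪ add:
  pre ⊆ S: {clear(f), handempty, on(f,d)} ⊆ S  — applicable
  S \ del = {ontable(d)}
  ∪ add   = {clear(d), holding(f), ontable(d)}

== RESULT ==
["clear(d)", "holding(f)", "ontable(d)"]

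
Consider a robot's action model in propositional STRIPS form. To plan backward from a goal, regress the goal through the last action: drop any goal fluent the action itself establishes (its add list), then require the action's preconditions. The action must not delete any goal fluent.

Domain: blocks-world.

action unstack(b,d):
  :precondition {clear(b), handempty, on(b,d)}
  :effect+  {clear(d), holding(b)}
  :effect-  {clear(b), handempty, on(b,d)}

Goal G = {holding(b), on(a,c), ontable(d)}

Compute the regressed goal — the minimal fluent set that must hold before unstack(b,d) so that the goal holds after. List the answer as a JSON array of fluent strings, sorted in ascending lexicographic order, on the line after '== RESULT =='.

Compute (G \ add) ∪ pre:
  G ∩ del = {}  (empty — regression defined)
  G \ add = {holding(b), on(a,c), ontable(d)} \ {clear(d), holding(b)} = {on(a,c), ontable(d)}
  ∪ pre   = {on(a,c), ontable(d)} ∪ {clear(b), handempty, on(b,d)}
          = {clear(b), handempty, on(a,c), on(b,d), ontable(d)}

== RESULT ==
["clear(b)", "handempty", "on(a,c)", "on(b,d)", "ontable(d)"]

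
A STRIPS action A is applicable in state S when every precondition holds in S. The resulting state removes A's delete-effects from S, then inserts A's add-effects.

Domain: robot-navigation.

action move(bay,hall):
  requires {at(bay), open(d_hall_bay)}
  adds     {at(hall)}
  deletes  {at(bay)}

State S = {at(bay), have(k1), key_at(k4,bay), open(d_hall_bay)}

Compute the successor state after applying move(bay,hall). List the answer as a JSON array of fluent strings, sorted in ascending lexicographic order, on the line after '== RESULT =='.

Compute (S \ del) ∪ add:
  pre ⊆ S: {at(bay), open(d_hall_bay)} ⊆ S  — applicable
  S \ del = {have(k1), key_at(k4,bay), open(d_hall_bay)}
  ∪ add   = {at(hall), have(k1), key_at(k4,bay), open(d_hall_bay)}

== RESULT ==
["at(hall)", "have(k1)", "key_at(k4,bay)", "open(d_hall_bay)"]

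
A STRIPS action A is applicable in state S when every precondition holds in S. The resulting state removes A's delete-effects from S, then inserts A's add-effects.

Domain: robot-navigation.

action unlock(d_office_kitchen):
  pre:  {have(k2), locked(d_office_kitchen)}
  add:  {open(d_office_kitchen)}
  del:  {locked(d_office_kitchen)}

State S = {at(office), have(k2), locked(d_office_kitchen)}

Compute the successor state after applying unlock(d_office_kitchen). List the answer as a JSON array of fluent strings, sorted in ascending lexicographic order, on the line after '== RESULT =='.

Compute (S \ del) ∪ add:
  pre ⊆ S: {have(k2), locked(d_office_kitchen)} ⊆ S  — applicable
  S \ del = {at(office), have(k2)}
  ∪ add   = {at(office), have(k2), open(d_office_kitchen)}

== RESULT ==
["at(office)", "have(k2)", "open(d_office_kitchen)"]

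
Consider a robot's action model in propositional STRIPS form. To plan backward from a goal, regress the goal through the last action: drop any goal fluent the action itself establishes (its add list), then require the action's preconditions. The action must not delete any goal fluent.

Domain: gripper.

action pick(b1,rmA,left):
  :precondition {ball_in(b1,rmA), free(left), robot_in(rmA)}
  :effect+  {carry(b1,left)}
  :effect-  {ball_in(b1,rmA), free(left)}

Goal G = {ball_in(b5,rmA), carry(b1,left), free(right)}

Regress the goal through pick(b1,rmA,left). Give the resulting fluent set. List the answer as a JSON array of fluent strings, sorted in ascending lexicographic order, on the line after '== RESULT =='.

Regress:
  G ∩ del = {}  (empty — regression defined)
  G \ add = {ball_in(b5,rmA), carry(b1,left), free(right)} \ {carry(b1,left)} = {ball_in(b5,rmA), free(right)}
  ∪ pre   = {ball_in(b5,rmA), free(right)} ∪ {ball_in(b1,rmA), free(left), robot_in(rmA)}
          = {ball_in(b1,rmA), ball_in(b5,rmA), free(left), free(right), robot_in(rmA)}

== RESULT ==
["ball_in(b1,rmA)", "ball_in(b5,rmA)", "free(left)", "free(right)", "robot_in(rmA)"]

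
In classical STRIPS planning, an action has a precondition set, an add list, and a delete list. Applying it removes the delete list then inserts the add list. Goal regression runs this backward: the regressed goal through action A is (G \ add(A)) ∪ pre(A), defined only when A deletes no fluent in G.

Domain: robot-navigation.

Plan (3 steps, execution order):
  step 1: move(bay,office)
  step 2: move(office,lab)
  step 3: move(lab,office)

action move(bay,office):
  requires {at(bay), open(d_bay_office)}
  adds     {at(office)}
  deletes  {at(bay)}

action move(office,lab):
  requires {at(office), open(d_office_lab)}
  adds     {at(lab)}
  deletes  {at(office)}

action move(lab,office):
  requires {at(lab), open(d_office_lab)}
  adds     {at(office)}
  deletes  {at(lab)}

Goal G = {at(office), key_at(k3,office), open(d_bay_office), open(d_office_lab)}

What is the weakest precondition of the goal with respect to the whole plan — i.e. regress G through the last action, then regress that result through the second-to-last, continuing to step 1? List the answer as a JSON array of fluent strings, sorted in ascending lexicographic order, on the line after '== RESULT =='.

Work backward from the goal:
  through step 3 (move(lab,office)): drop {at(office)}, keep {key_at(k3,office), open(d_bay_office), open(d_office_lab)}, require {at(lab), open(d_office_lab)}
    → {at(lab), key_at(k3,office), open(d_bay_office), open(d_office_lab)}
  through step 2 (move(office,lab)): drop {at(lab)}, keep {key_at(k3,office), open(d_bay_office), open(d_office_lab)}, require {at(office), open(d_office_lab)}
    → {at(office), key_at(k3,office), open(d_bay_office), open(d_office_lab)}
  through step 1 (move(bay,office)): drop {at(office)}, keep {key_at(k3,office), open(d_bay_office), open(d_office_lab)}, require {at(bay), open(d_bay_office)}
    → {at(bay), key_at(k3,office), open(d_bay_office), open(d_office_lab)}

== RESULT ==
["at(bay)", "key_at(k3,office)", "open(d_bay_office)", "open(d_office_lab)"]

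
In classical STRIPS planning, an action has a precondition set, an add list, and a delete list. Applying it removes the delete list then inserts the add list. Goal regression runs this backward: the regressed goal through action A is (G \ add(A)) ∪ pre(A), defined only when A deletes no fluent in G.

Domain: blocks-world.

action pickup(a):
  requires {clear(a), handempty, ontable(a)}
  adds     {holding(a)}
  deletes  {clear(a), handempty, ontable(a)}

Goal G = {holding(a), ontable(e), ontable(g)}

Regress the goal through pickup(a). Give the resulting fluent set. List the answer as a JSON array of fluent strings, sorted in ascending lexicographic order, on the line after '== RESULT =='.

Compute (G \ add) ∪ pre:
  G ∩ del = {}  (empty — regression defined)
  G \ add = {holding(a), ontable(e), ontable(g)} \ {holding(a)} = {ontable(e), ontable(g)}
  ∪ pre   = {ontable(e), ontable(g)} ∪ {clear(a), handempty, ontable(a)}
          = {clear(a), handempty, ontable(a), ontable(e), ontable(g)}

== RESULT ==
["clear(a)", "handempty", "ontable(a)", "ontable(e)", "ontable(g)"]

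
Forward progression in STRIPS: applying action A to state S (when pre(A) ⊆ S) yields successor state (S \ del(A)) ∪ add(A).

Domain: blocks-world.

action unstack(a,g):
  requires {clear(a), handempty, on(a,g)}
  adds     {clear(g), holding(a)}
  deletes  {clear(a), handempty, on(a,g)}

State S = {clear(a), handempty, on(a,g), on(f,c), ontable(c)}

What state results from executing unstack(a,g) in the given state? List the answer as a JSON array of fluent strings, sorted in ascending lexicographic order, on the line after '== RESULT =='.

Progress:
  pre ⊆ S: {clear(a), handempty, on(a,g)} ⊆ S  — applicable
  S \ del = {on(f,c), ontable(c)}
  ∪ add   = {clear(g), holding(a), on(f,c), ontable(c)}

== RESULT ==
["clear(g)", "holding(a)", "on(f,c)", "ontable(c)"]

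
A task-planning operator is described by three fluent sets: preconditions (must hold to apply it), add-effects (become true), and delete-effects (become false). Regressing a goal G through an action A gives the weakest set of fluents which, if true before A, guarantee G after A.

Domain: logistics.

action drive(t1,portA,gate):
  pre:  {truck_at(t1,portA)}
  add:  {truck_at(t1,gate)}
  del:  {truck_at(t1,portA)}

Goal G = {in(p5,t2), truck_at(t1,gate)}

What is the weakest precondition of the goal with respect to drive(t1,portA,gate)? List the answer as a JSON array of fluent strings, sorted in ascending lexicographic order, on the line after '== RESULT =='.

Compute (G \ add) ∪ pre:
  G ∩ del = {}  (empty — regression defined)
  G \ add = {in(p5,t2), truck_at(t1,gate)} \ {truck_at(t1,gate)} = {in(p5,t2)}
  ∪ pre   = {in(p5,t2)} ∪ {truck_at(t1,portA)}
          = {in(p5,t2), truck_at(t1,portA)}

== RESULT ==
["in(p5,t2)", "truck_at(t1,portA)"]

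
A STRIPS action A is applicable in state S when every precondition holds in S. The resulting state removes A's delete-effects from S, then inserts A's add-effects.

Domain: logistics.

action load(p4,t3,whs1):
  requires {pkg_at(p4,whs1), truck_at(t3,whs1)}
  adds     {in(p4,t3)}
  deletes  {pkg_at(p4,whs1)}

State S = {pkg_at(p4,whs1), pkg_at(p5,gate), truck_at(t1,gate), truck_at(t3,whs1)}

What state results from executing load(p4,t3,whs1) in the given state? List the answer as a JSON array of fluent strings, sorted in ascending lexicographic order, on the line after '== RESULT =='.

Compute (S \ del) ∪ add:
  pre ⊆ S: {pkg_at(p4,whs1), truck_at(t3,whs1)} ⊆ S  — applicable
  S \ del = {pkg_at(p5,gate), truck_at(t1,gate), truck_at(t3,whs1)}
  ∪ add   = {in(p4,t3), pkg_at(p5,gate), truck_at(t1,gate), truck_at(t3,whs1)}

== RESULT ==
["in(p4,t3)", "pkg_at(p5,gate)", "truck_at(t1,gate)", "truck_at(t3,whs1)"]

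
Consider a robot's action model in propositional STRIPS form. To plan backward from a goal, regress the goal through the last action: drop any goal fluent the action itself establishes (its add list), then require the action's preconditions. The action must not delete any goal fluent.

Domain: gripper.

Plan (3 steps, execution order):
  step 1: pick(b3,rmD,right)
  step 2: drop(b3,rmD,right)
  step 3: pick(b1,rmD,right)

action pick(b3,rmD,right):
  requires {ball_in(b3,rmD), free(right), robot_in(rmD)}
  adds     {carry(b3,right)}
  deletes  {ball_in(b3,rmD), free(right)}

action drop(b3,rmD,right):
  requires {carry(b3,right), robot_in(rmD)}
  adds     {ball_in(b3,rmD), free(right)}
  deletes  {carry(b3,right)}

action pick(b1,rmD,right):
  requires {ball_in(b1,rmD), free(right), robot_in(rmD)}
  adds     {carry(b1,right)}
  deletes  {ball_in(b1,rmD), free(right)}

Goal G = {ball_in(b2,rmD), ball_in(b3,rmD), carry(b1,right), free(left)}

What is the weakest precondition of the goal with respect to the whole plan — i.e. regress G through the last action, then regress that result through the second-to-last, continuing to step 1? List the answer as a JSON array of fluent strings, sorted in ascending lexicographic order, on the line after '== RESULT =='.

Work backward from the goal:
  through step 3 (pick(b1,rmD,right)): drop {carry(b1,right)}, keep {ball_in(b2,rmD), ball_in(b3,rmD), free(left)}, require {ball_in(b1,rmD), free(right), robot_in(rmD)}
    → {ball_in(b1,rmD), ball_in(b2,rmD), ball_in(b3,rmD), free(left), free(right), robot_in(rmD)}
  through step 2 (drop(b3,rmD,right)): drop {ball_in(b3,rmD), free(right)}, keep {ball_in(b1,rmD), ball_in(b2,rmD), free(left), robot_in(rmD)}, require {carry(b3,right), robot_in(rmD)}
    → {ball_in(b1,rmD), ball_in(b2,rmD), carry(b3,right), free(left), robot_in(rmD)}
  through step 1 (pick(b3,rmD,right)): drop {carry(b3,right)}, keep {ball_in(b1,rmD), ball_in(b2,rmD), free(left), robot_in(rmD)}, require {ball_in(b3,rmD), free(right), robot_in(rmD)}
    → {ball_in(b1,rmD), ball_in(b2,rmD), ball_in(b3,rmD), free(left), free(right), robot_in(rmD)}

== RESULT ==
["ball_in(b1,rmD)", "ball_in(b2,rmD)", "ball_in(b3,rmD)", "free(left)", "free(right)", "robot_in(rmD)"]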